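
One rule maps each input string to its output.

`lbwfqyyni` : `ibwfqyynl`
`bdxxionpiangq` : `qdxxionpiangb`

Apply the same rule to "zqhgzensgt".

Rule — swap the first and last characters.
"zqhgzensgt" → "tqhgzensgz".

tqhgzensgz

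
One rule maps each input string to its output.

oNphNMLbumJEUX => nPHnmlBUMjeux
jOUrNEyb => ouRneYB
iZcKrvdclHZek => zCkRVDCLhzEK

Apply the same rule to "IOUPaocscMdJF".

Each output is the input with this applied: flip the case of every letter, then delete the first character.
"IOUPaocscMdJF" → "ioupAOCSCmDjf" → "oupAOCSCmDjf".

oupAOCSCmDjf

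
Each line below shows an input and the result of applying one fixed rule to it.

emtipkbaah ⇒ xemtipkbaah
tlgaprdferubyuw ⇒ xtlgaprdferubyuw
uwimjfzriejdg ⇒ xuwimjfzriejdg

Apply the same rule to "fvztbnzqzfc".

Looking at the pairs, the operation is to prepend "x".
"fvztbnzqzfc" → "xfvztbnzqzfc".

xfvztbnzqzfc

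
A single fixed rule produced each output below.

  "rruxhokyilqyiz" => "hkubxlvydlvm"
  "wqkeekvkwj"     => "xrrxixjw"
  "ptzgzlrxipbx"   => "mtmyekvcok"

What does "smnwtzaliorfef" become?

The rule is to shift every letter 13 places forward in the alphabet (wrapping around) — i.e. ROT13, then delete the first 2 characters.
On "smnwtzaliorfef": the first step gives "fzajgmnyvbesrs", and the second then gives "ajgmnyvbesrs".

ajgmnyvbesrs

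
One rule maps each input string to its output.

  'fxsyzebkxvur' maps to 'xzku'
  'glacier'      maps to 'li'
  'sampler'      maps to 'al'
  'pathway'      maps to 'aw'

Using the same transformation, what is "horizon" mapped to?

oz

The pattern: keep one character in every 3, starting at position 2 (positions 2nd, 5th, 8th, ...).
On "horizon" that produces "oz".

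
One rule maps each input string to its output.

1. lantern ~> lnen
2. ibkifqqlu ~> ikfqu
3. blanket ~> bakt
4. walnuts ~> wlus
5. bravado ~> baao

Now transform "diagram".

In each case the input is transformed by: keep every other character starting from the first (positions 1st, 3rd, 5th, ...).
Doing the same to "diagram": "darm".

darm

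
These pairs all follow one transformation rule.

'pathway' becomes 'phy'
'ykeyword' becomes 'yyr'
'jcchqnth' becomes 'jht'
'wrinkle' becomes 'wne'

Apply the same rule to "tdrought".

Each output is the input with this applied: keep one character in every 3, starting at position 1 (positions 1st, 4th, 7th, ...).
For "tdrought" the result is "toh".

toh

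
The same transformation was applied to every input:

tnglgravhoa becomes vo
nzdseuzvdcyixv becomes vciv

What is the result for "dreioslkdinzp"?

Rule — keep every other character starting from the second (positions 2nd, 4th, 6th, ...), then delete the first 3 characters.
Applying both steps to "dreioslkdinzp": "riskiz", then "kiz".

kiz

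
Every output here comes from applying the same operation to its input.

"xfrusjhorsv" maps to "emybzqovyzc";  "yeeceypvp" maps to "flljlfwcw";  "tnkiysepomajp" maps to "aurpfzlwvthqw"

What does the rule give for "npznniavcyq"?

Each output is the input with this applied: shift every letter 7 places forward in the alphabet (wrapping around).
So "npznniavcyq" becomes "uwguuphcjfx".

uwguuphcjfx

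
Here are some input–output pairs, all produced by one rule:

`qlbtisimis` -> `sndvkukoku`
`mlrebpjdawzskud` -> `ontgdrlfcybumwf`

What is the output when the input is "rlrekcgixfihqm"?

The pattern: shift every letter 2 places forward in the alphabet (wrapping around).
Applying that to "rlrekcgixfihqm" gives "tntgmeikzhkjso".

tntgmeikzhkjso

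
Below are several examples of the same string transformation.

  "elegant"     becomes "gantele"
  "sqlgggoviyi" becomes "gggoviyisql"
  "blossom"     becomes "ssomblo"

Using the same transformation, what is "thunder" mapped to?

nderthu

Looking at the pairs, the operation is to move the first 3 characters to the end (rotate left by 3).
Applying that to "thunder" gives "nderthu".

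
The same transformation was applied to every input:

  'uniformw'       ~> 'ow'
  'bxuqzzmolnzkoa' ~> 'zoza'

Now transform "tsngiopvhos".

ivs

Rule — move the first 2 characters to the end (rotate left by 2), then keep one character in every 3, starting at position 3 (positions 3rd, 6th, 9th, ...).
For "tsngiopvhos", step one produces "ngiopvhosts"; step two turns that into "ivs".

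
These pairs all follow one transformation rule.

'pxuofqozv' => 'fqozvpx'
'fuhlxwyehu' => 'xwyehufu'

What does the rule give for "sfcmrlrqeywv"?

The rule is to move the first 2 characters to the end (rotate left by 2), then delete the first 2 characters.
For "sfcmrlrqeywv", step one produces "cmrlrqeywvsf"; step two turns that into "rlrqeywvsf".

rlrqeywvsf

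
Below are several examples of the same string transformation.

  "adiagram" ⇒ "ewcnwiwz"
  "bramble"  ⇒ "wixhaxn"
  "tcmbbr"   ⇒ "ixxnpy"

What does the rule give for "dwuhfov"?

qdbkrzs

The pattern: move the first 2 characters to the end (rotate left by 2), then shift every letter 4 places backward in the alphabet (wrapping around).
For "dwuhfov", step one produces "uhfovdw"; step two turns that into "qdbkrzs".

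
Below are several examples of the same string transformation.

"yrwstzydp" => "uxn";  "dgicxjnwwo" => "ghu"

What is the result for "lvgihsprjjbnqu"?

Rule — keep one character in every 3, starting at position 3 (positions 3rd, 6th, 9th, ...), then shift every letter 2 places backward in the alphabet (wrapping around).
"lvgihsprjjbnqu" → "gsjn" → "eqhl".

eqhl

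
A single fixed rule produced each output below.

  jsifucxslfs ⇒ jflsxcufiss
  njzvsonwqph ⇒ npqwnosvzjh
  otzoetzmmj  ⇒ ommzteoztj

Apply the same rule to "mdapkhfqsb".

Rule — reverse the string, then swap the first and last characters.
For "mdapkhfqsb", step one produces "bsqfhkpadm"; step two turns that into "msqfhkpadb".
(Check on "njzvsonwqph": → "hpqwnosvzjn" → "npqwnosvzjh" ✓)

msqfhkpadb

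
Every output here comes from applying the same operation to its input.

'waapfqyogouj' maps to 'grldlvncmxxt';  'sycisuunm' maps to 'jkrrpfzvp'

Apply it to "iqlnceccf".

The pattern: shift every letter 3 places backward in the alphabet (wrapping around), then reverse the string.
So "iqlnceccf" becomes "czzbzkinf".
(Check on "sycisuunm": → "pvzfprrkj" → "jkrrpfzvp" ✓)

czzbzkinf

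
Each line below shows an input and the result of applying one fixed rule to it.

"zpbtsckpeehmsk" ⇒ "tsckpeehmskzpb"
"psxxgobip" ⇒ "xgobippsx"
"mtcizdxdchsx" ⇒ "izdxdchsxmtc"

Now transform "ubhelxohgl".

In each case the input is transformed by: move the first 3 characters to the end (rotate left by 3).
Doing the same to "ubhelxohgl": "elxohglubh".

elxohglubh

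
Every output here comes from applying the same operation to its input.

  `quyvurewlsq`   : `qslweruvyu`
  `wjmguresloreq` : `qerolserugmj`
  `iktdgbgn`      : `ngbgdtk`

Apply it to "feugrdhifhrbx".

xbrhfihdrgue

In each case the input is transformed by: reverse the string, then delete the last character.
On "feugrdhifhrbx": the first step gives "xbrhfihdrguef", and the second then gives "xbrhfihdrgue".
(Check on "wjmguresloreq": → "qerolserugmjw" → "qerolserugmj" ✓)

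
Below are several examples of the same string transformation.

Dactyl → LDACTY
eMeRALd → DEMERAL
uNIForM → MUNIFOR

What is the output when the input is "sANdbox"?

XSANDBO

Rule — move the last character to the front, then convert every letter to uppercase.
Starting from "sANdbox": after the first operation, "xsANdbo"; after the second, "XSANDBO".
(Check on "eMeRALd": → "deMeRAL" → "DEMERAL" ✓)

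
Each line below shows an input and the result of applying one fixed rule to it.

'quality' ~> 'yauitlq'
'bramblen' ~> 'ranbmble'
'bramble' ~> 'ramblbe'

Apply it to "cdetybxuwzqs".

Rule — sort the characters into reverse alphabetical order, then take characters alternately from the front and the back (1st, last, 2nd, 2nd-last, ...).
On "cdetybxuwzqs": the first step gives "zyxwutsqedcb", and the second then gives "zbycxdweuqts".
(Check on "quality": → "yutqlia" → "yauitlq" ✓)

zbycxdweuqts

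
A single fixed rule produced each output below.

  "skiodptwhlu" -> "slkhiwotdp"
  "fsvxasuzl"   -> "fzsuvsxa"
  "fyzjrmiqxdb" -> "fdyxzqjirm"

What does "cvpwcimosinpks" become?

Rule — delete the last character, then take characters alternately from the front and the back (1st, last, 2nd, 2nd-last, ...).
On "cvpwcimosinpks" that produces "ckvppnwicsiom".
(Check on "fsvxasuzl": → "fsvxasuz" → "fzsuvsxa" ✓)

ckvppnwicsiom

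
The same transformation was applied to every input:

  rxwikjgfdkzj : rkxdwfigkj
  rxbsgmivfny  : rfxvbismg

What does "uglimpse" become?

upgmli

What's happening: delete the last 2 characters, then take characters alternately from the front and the back (1st, last, 2nd, 2nd-last, ...).
Applying both steps to "uglimpse": "uglimp", then "upgmli".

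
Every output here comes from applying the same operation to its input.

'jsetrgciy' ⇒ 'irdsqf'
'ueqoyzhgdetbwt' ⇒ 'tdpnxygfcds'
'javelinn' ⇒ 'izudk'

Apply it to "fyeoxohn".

The transformation: delete the last 3 characters, then shift every letter 1 place backward in the alphabet (wrapping around).
For "fyeoxohn", step one produces "fyeox"; step two turns that into "exdnw".

exdnw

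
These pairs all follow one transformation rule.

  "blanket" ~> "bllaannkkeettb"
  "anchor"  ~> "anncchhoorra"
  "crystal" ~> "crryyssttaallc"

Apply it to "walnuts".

Each output is the input with this applied: double every character, then move the first character to the end.
On "walnuts": the first step gives "wwaallnnuuttss", and the second then gives "waallnnuuttssw".
(Check on "crystal": → "ccrryyssttaall" → "crryyssttaallc" ✓)

waallnnuuttssw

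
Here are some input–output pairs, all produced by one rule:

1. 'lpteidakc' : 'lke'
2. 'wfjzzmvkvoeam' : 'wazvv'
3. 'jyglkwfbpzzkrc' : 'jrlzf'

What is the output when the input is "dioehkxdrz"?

drek

Each output is the input with this applied: take characters alternately from the front and the back (1st, last, 2nd, 2nd-last, ...), then keep one character in every 3, starting at position 1 (positions 1st, 4th, 7th, ...).
Starting from "dioehkxdrz": after the first operation, "dzirodexhk"; after the second, "drek".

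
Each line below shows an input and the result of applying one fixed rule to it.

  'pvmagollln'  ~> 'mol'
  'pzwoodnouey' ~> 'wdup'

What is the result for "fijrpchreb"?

The rule is to move the first character to the end, then keep one character in every 3, starting at position 2 (positions 2nd, 5th, 8th, ...).
On "fijrpchreb" that produces "jce".

jce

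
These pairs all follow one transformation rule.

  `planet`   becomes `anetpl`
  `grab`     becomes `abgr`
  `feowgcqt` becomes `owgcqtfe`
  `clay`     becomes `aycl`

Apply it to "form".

rmfo

In each case the input is transformed by: move the first 2 characters to the end (rotate left by 2).
So "form" becomes "rmfo".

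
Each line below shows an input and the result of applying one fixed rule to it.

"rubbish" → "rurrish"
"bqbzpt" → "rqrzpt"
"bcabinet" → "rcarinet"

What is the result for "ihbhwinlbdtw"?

The transformation: replace every "b" with "r".
"ihbhwinlbdtw" → "ihrhwinlrdtw".

ihrhwinlrdtw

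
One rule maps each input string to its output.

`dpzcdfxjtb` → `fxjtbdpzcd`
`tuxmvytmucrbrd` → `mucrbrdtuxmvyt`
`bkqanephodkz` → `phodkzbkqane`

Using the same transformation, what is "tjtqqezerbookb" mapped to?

Looking at the pairs, the operation is to swap the front and back halves of the string.
So "tjtqqezerbookb" becomes "erbookbtjtqqez".

erbookbtjtqqez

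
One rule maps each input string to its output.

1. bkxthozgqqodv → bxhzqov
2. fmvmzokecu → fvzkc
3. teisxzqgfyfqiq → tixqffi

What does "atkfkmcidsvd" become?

Each output is the input with this applied: keep every other character starting from the first (positions 1st, 3rd, 5th, ...).
On "atkfkmcidsvd" that produces "akkcdv".

akkcdv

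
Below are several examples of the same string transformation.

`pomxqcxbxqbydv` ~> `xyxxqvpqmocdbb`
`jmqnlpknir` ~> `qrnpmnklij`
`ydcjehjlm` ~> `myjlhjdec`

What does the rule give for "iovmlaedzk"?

vzmokleiad

Rule — sort the characters into reverse alphabetical order, then swap each adjacent pair of characters (1↔2, 3↔4, ...).
"iovmlaedzk" → "zvomlkieda" → "vzmokleiad".
(Check on "ydcjehjlm": → "ymljjhedc" → "myjlhjdec" ✓)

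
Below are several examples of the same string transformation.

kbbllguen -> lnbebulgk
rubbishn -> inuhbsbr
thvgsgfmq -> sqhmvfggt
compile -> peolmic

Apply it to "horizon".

Looking at the pairs, the operation is to take characters alternately from the front and the back (1st, last, 2nd, 2nd-last, ...), then swap the first and last characters.
On "horizon": the first step gives "hnoorzi", and the second then gives "inoorzh".

inoorzh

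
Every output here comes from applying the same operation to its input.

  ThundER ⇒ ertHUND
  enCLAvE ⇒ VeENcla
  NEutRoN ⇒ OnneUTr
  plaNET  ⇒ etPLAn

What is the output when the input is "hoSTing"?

NGHOstI

The pattern: move the last 2 characters to the front (rotate right by 2), then flip the case of every letter.
Doing the same to "hoSTing": "NGHOstI".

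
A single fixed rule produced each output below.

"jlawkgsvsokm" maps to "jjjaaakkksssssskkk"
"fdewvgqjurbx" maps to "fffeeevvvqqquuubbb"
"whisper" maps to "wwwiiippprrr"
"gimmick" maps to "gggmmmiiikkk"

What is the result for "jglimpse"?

Each output is the input with this applied: keep every other character starting from the first (positions 1st, 3rd, 5th, ...), then repeat every character 3 times.
Working it through for "jglimpse": intermediate "jlms", final "jjjlllmmmsss".

jjjlllmmmsss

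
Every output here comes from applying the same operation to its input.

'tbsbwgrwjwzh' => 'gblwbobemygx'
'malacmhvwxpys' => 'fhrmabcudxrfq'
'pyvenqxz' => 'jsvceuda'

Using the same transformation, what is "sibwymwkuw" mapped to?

The rule is to shift every letter 5 places forward in the alphabet (wrapping around), then move the first 3 characters to the end (rotate left by 3).
Doing the same to "sibwymwkuw": "bdrbpzbxng".

bdrbpzbxng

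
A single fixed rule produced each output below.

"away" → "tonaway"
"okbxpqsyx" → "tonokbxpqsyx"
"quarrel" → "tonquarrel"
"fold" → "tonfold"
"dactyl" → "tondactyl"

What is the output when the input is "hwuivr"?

Rule — prepend "ton".
On "hwuivr" that produces "tonhwuivr".

tonhwuivr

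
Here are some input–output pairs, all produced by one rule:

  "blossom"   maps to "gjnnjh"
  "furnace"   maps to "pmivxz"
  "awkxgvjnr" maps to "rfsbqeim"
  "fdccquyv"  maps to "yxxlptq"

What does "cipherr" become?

Looking at the pairs, the operation is to delete the first character, then shift every letter 5 places backward in the alphabet (wrapping around).
Working it through for "cipherr": intermediate "ipherr", final "dkczmm".

dkczmm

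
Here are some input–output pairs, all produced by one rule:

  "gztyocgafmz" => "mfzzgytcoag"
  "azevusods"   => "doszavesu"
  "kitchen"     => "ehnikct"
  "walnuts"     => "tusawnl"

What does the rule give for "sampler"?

elraspm

The transformation: swap each adjacent pair of characters (1↔2, 3↔4, ...), then move the last 3 characters to the front (rotate right by 3).
For "sampler", step one produces "aspmelr"; step two turns that into "elraspm".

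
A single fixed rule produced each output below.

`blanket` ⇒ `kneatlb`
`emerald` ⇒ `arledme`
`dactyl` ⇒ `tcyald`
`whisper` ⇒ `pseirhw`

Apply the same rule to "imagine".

Rule — move the last 3 characters to the front (rotate right by 3), then take characters alternately from the front and the back (1st, last, 2nd, 2nd-last, ...).
For "imagine", step one produces "ineimag"; step two turns that into "ignaemi".

ignaemi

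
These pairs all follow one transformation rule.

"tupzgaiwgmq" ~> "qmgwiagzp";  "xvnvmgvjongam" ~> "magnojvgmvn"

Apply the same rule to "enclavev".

The rule is to delete the first 2 characters, then reverse the string.
For "enclavev", step one produces "clavev"; step two turns that into "vevalc".

vevalc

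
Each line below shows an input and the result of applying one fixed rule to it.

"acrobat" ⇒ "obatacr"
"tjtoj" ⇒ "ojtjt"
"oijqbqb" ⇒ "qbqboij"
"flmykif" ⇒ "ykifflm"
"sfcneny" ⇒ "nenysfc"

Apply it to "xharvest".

Each output is the input with this applied: move the first 3 characters to the end (rotate left by 3).
On "xharvest" that produces "rvestxha".

rvestxha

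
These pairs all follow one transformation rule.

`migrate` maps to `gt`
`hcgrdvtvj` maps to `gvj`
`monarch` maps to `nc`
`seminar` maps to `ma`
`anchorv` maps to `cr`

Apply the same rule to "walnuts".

lt

The pattern: keep one character in every 3, starting at position 3 (positions 3rd, 6th, 9th, ...).
Applying that to "walnuts" gives "lt".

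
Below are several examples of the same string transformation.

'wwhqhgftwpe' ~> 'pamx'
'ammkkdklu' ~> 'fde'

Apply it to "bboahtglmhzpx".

Looking at the pairs, the operation is to shift every letter 7 places backward in the alphabet (wrapping around), then keep one character in every 3, starting at position 2 (positions 2nd, 5th, 8th, ...).
Applying that to "bboahtglmhzpx" gives "uaes".

uaes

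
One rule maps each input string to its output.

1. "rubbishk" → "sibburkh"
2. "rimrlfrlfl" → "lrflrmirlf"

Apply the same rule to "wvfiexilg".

ixeifvwgl

Each output is the input with this applied: move the last 2 characters to the front (rotate right by 2), then reverse the string.
"wvfiexilg" → "lgwvfiexi" → "ixeifvwgl".
(Check on "rubbishk": → "hkrubbis" → "sibburkh" ✓)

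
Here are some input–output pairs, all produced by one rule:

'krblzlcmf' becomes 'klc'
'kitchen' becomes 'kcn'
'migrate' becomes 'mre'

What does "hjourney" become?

hue

The transformation: keep one character in every 3, starting at position 1 (positions 1st, 4th, 7th, ...).
"hjourney" → "hue".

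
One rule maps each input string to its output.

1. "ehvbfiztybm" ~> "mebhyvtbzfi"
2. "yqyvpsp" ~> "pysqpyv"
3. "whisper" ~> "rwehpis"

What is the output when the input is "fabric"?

What's happening: take characters alternately from the front and the back (1st, last, 2nd, 2nd-last, ...), then swap each adjacent pair of characters (1↔2, 3↔4, ...).
Working it through for "fabric": intermediate "fcaibr", final "cfiarb".

cfiarb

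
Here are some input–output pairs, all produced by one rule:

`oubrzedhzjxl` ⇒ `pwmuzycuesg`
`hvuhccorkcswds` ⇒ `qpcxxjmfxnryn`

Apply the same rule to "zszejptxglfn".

The rule is to shift every letter 5 places backward in the alphabet (wrapping around), then delete the first character.
"zszejptxglfn" → "unuzekosbgai" → "nuzekosbgai".

nuzekosbgai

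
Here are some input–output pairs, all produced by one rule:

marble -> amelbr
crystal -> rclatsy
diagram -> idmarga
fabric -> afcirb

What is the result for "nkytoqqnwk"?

knkwnqqoty

Rule — move the first 2 characters to the end (rotate left by 2), then reverse the string.
For "nkytoqqnwk", step one produces "ytoqqnwknk"; step two turns that into "knkwnqqoty".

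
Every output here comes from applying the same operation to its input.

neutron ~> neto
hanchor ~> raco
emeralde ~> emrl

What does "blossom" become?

mlso

The rule is to move the last character to the front, then keep every other character starting from the first (positions 1st, 3rd, 5th, ...).
"blossom" → "mblosso" → "mlso".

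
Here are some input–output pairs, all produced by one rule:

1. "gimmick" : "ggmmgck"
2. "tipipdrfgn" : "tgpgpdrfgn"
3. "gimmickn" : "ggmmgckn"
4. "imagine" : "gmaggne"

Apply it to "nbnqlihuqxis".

Each output is the input with this applied: replace every "i" with "g".
Applying that to "nbnqlihuqxis" gives "nbnqlghuqxgs".

nbnqlghuqxgs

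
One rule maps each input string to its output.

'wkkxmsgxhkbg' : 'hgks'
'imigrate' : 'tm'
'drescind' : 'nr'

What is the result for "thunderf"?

rh

What's happening: swap the front and back halves of the string, then keep one character in every 3, starting at position 3 (positions 3rd, 6th, 9th, ...).
"thunderf" → "derfthun" → "rh".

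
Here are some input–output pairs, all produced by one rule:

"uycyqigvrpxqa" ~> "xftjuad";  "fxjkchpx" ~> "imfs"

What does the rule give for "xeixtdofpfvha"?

alwrsyd

The pattern: keep every other character starting from the first (positions 1st, 3rd, 5th, ...), then shift every letter 3 places forward in the alphabet (wrapping around).
On "xeixtdofpfvha" that produces "alwrsyd".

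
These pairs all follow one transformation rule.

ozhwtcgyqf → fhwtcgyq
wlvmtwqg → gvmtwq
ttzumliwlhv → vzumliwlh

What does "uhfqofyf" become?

The pattern: delete the first 2 characters, then move the last character to the front.
Working it through for "uhfqofyf": intermediate "fqofyf", final "ffqofy".

ffqofy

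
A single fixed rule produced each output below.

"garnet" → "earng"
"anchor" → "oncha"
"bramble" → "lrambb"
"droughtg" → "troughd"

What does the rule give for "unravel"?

In each case the input is transformed by: delete the last character, then swap the first and last characters.
So "unravel" becomes "enravu".

enravu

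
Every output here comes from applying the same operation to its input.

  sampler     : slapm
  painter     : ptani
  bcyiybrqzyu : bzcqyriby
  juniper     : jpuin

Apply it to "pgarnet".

Each output is the input with this applied: delete the last 2 characters, then take characters alternately from the front and the back (1st, last, 2nd, 2nd-last, ...).
"pgarnet" → "pgarn" → "pngra".

pngra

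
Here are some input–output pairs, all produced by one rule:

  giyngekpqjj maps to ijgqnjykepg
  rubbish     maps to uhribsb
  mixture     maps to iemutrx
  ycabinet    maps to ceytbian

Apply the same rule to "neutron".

The rule is to swap each adjacent pair of characters (1↔2, 3↔4, ...), then take characters alternately from the front and the back (1st, last, 2nd, 2nd-last, ...).
Working it through for "neutron": intermediate "entuorn", final "ennrtou".

ennrtou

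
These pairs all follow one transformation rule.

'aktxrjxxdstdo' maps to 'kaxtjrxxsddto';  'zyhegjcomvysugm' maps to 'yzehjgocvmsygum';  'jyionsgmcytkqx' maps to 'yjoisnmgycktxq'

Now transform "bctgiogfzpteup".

Rule — swap each adjacent pair of characters (1↔2, 3↔4, ...).
Applying that to "bctgiogfzpteup" gives "cbgtoifgpzetpu".

cbgtoifgpzetpu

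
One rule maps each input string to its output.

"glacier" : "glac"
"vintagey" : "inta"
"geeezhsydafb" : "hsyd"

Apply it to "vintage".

vint

The rule is to move the last 3 characters to the front (rotate right by 3), then keep only the last 4 characters.
On "vintage": the first step gives "agevint", and the second then gives "vint".
(Check on "vintagey": → "geyvinta" → "inta" ✓)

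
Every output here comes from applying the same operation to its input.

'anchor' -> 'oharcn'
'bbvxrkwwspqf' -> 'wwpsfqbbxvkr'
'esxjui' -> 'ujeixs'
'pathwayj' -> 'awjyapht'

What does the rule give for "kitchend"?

ehdnikct

Looking at the pairs, the operation is to swap the front and back halves of the string, then swap each adjacent pair of characters (1↔2, 3↔4, ...).
For "kitchend", step one produces "hendkitc"; step two turns that into "ehdnikct".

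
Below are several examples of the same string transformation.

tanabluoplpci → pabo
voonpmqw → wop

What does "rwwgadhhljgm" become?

gwah

In each case the input is transformed by: keep one character in every 3, starting at position 2 (positions 2nd, 5th, 8th, ...), then move the last character to the front.
For "rwwgadhhljgm", step one produces "wahg"; step two turns that into "gwah".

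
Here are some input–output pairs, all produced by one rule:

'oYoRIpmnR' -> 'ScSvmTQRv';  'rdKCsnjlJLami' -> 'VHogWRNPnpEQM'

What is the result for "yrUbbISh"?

CVyFFmwL

The pattern: shift every letter 4 places forward in the alphabet (wrapping around), then flip the case of every letter.
So "yrUbbISh" becomes "CVyFFmwL".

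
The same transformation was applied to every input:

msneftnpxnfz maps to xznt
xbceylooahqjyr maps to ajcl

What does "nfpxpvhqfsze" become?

fepv

The rule is to keep one character in every 3, starting at position 3 (positions 3rd, 6th, 9th, ...), then move the last 2 characters to the front (rotate right by 2).
Applying both steps to "nfpxpvhqfsze": "pvfe", then "fepv".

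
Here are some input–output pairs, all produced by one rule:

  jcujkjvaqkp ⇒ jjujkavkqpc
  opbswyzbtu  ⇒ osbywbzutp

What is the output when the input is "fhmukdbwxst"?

Looking at the pairs, the operation is to swap each adjacent pair of characters (1↔2, 3↔4, ...), then move the first character to the end.
Applying both steps to "fhmukdbwxst": "hfumdkwbsxt", then "fumdkwbsxth".

fumdkwbsxth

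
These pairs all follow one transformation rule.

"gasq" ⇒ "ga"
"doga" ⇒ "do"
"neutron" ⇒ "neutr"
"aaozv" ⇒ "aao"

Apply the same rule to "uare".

The transformation: delete the last 2 characters.
So "uare" becomes "ua".

ua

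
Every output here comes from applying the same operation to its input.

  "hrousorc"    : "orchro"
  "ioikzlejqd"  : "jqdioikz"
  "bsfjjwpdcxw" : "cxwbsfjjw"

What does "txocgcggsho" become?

In each case the input is transformed by: move the last 3 characters to the front (rotate right by 3), then delete the last 2 characters.
Applying that to "txocgcggsho" gives "shotxocgc".

shotxocgc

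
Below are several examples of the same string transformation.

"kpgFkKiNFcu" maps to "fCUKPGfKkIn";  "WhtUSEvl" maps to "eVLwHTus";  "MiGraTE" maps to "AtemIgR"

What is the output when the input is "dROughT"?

The rule is to flip the case of every letter, then move the last 3 characters to the front (rotate right by 3).
"dROughT" → "DroUGHt" → "GHtDroU".

GHtDroU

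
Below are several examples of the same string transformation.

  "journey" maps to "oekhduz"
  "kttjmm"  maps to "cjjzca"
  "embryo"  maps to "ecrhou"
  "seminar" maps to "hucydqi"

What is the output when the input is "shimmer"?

hxyccui

Looking at the pairs, the operation is to shift every letter 10 places backward in the alphabet (wrapping around), then swap the first and last characters.
Starting from "shimmer": after the first operation, "ixyccuh"; after the second, "hxyccui".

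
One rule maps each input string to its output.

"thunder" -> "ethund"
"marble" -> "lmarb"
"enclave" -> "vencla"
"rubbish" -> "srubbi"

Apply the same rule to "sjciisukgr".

gsjciisuk

What's happening: delete the last character, then move the last character to the front.
So "sjciisukgr" becomes "gsjciisuk".
(Check on "marble": → "marbl" → "lmarb" ✓)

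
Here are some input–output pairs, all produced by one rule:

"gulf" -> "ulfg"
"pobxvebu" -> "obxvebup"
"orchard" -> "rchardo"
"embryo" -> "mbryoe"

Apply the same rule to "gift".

iftg

In each case the input is transformed by: move the first character to the end.
"gift" → "iftg".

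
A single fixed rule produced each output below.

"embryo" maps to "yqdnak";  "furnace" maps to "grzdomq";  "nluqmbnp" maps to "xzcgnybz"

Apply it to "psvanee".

Looking at the pairs, the operation is to swap each adjacent pair of characters (1↔2, 3↔4, ...), then shift every letter 12 places forward in the alphabet (wrapping around).
"psvanee" → "spavene" → "ebmhqzq".

ebmhqzq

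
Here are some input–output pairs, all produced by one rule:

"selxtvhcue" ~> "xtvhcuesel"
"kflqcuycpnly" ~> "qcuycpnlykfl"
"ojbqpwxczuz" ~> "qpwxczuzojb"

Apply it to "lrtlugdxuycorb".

Each output is the input with this applied: move the first 3 characters to the end (rotate left by 3).
"lrtlugdxuycorb" → "lugdxuycorblrt".

lugdxuycorblrt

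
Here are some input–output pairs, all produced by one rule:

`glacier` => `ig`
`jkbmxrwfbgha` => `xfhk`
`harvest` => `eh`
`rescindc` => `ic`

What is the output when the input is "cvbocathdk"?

Rule — move the first 2 characters to the end (rotate left by 2), then keep one character in every 3, starting at position 3 (positions 3rd, 6th, 9th, ...).
Applying both steps to "cvbocathdk": "bocathdkcv", then "chc".

chc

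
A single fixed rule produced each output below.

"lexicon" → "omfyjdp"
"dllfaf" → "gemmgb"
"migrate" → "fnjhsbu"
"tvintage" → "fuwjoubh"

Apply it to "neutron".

The rule is to shift every letter 1 place forward in the alphabet (wrapping around), then move the last character to the front.
Starting from "neutron": after the first operation, "ofvuspo"; after the second, "oofvusp".

oofvusp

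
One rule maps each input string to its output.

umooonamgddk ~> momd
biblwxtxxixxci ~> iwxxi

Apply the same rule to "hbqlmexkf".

bmk

The pattern: keep one character in every 3, starting at position 2 (positions 2nd, 5th, 8th, ...).
So "hbqlmexkf" becomes "bmk".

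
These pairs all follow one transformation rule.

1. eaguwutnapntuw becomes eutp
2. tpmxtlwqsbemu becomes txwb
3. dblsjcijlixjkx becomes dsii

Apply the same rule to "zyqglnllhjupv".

What's happening: move the last 2 characters to the front (rotate right by 2), then keep one character in every 3, starting at position 3 (positions 3rd, 6th, 9th, ...).
For "zyqglnllhjupv", step one produces "pvzyqglnllhju"; step two turns that into "zglj".

zglj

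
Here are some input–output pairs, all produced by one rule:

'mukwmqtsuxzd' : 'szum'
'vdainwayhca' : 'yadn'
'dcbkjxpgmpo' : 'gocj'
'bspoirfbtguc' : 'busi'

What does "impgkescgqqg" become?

The pattern: keep one character in every 3, starting at position 2 (positions 2nd, 5th, 8th, ...), then move the first 2 characters to the end (rotate left by 2).
Working it through for "impgkescgqqg": intermediate "mkcq", final "cqmk".

cqmk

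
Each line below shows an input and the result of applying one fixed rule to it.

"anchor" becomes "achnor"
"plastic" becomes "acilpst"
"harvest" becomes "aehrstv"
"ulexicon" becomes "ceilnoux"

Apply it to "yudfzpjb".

Each output is the input with this applied: sort the characters into alphabetical order.
On "yudfzpjb" that produces "bdfjpuyz".

bdfjpuyz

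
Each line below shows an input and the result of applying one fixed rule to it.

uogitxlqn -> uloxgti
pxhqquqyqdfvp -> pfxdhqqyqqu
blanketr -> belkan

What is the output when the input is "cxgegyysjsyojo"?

Each output is the input with this applied: delete the last 2 characters, then take characters alternately from the front and the back (1st, last, 2nd, 2nd-last, ...).
Working it through for "cxgegyysjsyojo": intermediate "cxgegyysjsyo", final "coxygsejgsyy".

coxygsejgsyy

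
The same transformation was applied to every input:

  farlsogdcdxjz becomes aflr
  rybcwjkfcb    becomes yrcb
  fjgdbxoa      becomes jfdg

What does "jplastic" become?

Rule — swap each adjacent pair of characters (1↔2, 3↔4, ...), then keep only the first 4 characters.
For "jplastic", step one produces "pjaltsci"; step two turns that into "pjal".

pjal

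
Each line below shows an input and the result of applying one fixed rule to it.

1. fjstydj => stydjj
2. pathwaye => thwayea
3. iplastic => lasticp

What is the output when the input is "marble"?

Rule — delete the first character, then move the first character to the end.
"marble" → "arble" → "rblea".
(Check on "pathwaye": → "athwaye" → "thwayea" ✓)

rblea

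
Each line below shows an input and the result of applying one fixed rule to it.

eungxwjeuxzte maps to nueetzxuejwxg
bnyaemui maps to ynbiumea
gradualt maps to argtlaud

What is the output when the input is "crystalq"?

The rule is to reverse the string, then move the last 3 characters to the front (rotate right by 3).
Doing the same to "crystalq": "yrcqlats".

yrcqlats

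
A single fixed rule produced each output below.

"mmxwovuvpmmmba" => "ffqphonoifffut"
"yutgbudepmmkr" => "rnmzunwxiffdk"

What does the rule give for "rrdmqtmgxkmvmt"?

kkwfjmfzqdfofm

The rule is to shift every letter 7 places backward in the alphabet (wrapping around).
Applying that to "rrdmqtmgxkmvmt" gives "kkwfjmfzqdfofm".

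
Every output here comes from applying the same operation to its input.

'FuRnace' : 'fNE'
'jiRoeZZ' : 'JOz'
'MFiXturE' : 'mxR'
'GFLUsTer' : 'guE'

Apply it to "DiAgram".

dGM

What's happening: keep one character in every 3, starting at position 1 (positions 1st, 4th, 7th, ...), then flip the case of every letter.
Applying both steps to "DiAgram": "Dgm", then "dGM".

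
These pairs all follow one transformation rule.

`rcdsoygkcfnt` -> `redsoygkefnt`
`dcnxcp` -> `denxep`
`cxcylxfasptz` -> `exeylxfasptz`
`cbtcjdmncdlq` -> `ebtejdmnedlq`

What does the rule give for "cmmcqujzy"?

Rule — replace every "c" with "e".
On "cmmcqujzy" that produces "emmequjzy".

emmequjzy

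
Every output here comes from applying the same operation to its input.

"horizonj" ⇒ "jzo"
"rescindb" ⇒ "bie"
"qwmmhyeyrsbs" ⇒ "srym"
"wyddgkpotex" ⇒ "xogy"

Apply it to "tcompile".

The rule is to reverse the string, then keep one character in every 3, starting at position 1 (positions 1st, 4th, 7th, ...).
"tcompile" → "epc".

epc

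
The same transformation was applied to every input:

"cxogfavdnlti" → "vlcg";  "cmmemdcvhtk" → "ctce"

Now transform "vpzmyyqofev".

qevm

The rule is to keep one character in every 3, starting at position 1 (positions 1st, 4th, 7th, ...), then move the first 2 characters to the end (rotate left by 2).
Doing the same to "vpzmyyqofev": "qevm".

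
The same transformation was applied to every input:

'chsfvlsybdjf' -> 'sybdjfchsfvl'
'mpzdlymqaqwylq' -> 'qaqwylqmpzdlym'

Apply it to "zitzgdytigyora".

tigyorazitzgdy

Looking at the pairs, the operation is to swap the front and back halves of the string.
For "zitzgdytigyora" the result is "tigyorazitzgdy".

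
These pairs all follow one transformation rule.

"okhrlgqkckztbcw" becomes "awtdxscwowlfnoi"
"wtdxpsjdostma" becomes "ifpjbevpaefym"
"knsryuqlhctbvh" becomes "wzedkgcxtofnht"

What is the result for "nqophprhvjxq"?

The rule is to shift every letter 12 places forward in the alphabet (wrapping around).
So "nqophprhvjxq" becomes "zcabtbdthvjc".

zcabtbdthvjc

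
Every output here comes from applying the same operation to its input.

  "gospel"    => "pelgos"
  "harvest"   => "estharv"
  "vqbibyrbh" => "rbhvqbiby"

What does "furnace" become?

acefurn

Each output is the input with this applied: move the last 3 characters to the front (rotate right by 3).
"furnace" → "acefurn".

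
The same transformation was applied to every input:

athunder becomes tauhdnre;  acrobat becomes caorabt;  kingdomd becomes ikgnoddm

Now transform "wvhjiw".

vwjhwi

Looking at the pairs, the operation is to swap each adjacent pair of characters (1↔2, 3↔4, ...).
So "wvhjiw" becomes "vwjhwi".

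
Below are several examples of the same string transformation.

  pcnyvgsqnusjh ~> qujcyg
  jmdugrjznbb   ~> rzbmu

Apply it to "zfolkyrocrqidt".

In each case the input is transformed by: keep every other character starting from the second (positions 2nd, 4th, 6th, ...), then move the last 3 characters to the front (rotate right by 3).
Starting from "zfolkyrocrqidt": after the first operation, "flyorit"; after the second, "ritflyo".
(Check on "pcnyvgsqnusjh": → "cygquj" → "qujcyg" ✓)

ritflyo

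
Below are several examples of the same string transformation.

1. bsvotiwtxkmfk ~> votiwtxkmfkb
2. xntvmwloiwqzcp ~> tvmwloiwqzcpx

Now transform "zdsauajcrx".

sauajcrxz

Rule — move the first character to the end, then delete the first character.
For "zdsauajcrx", step one produces "dsauajcrxz"; step two turns that into "sauajcrxz".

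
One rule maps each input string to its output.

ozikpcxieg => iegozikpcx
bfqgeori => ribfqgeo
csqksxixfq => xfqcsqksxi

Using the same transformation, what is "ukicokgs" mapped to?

In each case the input is transformed by: move the first 2 characters to the end (rotate left by 2), then swap the front and back halves of the string.
Starting from "ukicokgs": after the first operation, "icokgsuk"; after the second, "gsukicok".

gsukicok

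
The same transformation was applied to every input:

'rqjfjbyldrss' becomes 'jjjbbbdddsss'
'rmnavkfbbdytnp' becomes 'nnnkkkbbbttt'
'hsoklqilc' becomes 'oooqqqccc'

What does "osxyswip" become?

The pattern: keep one character in every 3, starting at position 3 (positions 3rd, 6th, 9th, ...), then repeat every character 3 times.
"osxyswip" → "xxxwww".

xxxwww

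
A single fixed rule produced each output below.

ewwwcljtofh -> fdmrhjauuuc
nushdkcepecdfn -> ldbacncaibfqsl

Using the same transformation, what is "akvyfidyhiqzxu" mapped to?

svxogfwbgdwtiy

Rule — shift every letter 2 places backward in the alphabet (wrapping around), then reverse the string.
On "akvyfidyhiqzxu": the first step gives "yitwdgbwfgoxvs", and the second then gives "svxogfwbgdwtiy".
(Check on "ewwwcljtofh": → "cuuuajhrmdf" → "fdmrhjauuuc" ✓)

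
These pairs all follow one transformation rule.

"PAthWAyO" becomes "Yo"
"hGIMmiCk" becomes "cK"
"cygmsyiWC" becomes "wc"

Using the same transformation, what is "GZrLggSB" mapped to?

sb

In each case the input is transformed by: flip the case of every letter, then keep only the last 2 characters.
On "GZrLggSB" that produces "sb".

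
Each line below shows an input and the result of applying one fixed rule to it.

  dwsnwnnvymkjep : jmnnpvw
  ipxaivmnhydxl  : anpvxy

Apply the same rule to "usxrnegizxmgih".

eghirsx

The rule is to keep every other character starting from the second (positions 2nd, 4th, 6th, ...), then sort the characters into alphabetical order.
For "usxrnegizxmgih", step one produces "sreixgh"; step two turns that into "eghirsx".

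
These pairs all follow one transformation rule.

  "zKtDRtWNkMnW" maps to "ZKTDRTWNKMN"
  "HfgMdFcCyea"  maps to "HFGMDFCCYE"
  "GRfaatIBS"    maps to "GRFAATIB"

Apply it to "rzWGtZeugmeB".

RZWGTZEUGME

The rule is to delete the last character, then convert every letter to uppercase.
Starting from "rzWGtZeugmeB": after the first operation, "rzWGtZeugme"; after the second, "RZWGTZEUGME".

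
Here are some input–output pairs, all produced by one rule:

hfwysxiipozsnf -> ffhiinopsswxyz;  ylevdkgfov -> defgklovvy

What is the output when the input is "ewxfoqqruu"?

The rule is to sort the characters into alphabetical order.
On "ewxfoqqruu" that produces "efoqqruuwx".

efoqqruuwx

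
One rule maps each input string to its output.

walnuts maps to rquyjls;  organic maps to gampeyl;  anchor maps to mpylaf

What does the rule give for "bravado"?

bmzpyty

Looking at the pairs, the operation is to shift every letter 2 places backward in the alphabet (wrapping around), then move the last 2 characters to the front (rotate right by 2).
For "bravado", step one produces "zpytybm"; step two turns that into "bmzpyty".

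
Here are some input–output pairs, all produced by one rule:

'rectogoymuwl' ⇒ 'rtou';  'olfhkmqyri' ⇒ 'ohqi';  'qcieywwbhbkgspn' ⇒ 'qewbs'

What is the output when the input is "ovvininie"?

What's happening: keep one character in every 3, starting at position 1 (positions 1st, 4th, 7th, ...).
Doing the same to "ovvininie": "oin".

oin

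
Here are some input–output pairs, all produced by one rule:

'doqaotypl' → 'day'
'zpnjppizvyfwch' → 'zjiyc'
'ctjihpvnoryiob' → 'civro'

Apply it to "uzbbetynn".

The pattern: keep one character in every 3, starting at position 1 (positions 1st, 4th, 7th, ...).
For "uzbbetynn" the result is "uby".

uby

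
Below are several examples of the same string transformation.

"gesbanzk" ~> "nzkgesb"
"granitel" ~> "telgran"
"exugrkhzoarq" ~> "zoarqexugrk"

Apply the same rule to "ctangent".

entctan

Looking at the pairs, the operation is to swap the front and back halves of the string, then delete the first character.
Applying both steps to "ctangent": "gentctan", then "entctan".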